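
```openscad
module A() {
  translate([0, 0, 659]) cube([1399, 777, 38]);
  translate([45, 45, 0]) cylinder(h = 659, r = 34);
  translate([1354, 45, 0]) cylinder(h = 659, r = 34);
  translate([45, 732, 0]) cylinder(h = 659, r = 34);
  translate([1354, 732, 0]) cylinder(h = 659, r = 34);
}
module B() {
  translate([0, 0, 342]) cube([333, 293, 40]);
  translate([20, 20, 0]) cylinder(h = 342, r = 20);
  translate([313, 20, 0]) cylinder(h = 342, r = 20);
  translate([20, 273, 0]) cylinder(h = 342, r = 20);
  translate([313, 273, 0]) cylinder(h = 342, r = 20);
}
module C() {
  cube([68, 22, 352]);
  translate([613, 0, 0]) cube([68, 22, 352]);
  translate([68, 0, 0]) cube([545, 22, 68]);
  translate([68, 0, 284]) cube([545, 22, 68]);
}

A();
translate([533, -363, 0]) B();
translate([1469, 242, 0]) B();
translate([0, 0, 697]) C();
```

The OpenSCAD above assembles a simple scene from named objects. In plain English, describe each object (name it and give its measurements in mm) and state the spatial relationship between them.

A is a rectangular dining table. The top is 1399×777×38 mm with its upper surface at z = 697 mm. It stands on four round legs of 68 mm diameter, each leg's bounding box inset 11 mm from the nearest pair of top edges, running from the floor to the underside of the top.

B is a simple wooden stool: a rectangular seat 333 mm (x) by 293 mm (y), 40 mm thick, top face at z = 382 mm, on four round legs, each 40 mm in diameter. The legs rest on z = 0, each leg's axis is inset half a diameter from the nearest pair of seat edges (so the leg's bounding box is flush with the corner).

C is a rectangular picture frame lying in the x–z plane (depth along y). The opening is 545 mm wide (x) by 216 mm tall (z), surrounded by a border 68 mm wide on all four sides. The frame is 22 mm deep and is made of two full-height vertical stiles with two horizontal rails fitted between them.

Two stools sit around the table at the −y, +x sides. The picture frame is on top of the table.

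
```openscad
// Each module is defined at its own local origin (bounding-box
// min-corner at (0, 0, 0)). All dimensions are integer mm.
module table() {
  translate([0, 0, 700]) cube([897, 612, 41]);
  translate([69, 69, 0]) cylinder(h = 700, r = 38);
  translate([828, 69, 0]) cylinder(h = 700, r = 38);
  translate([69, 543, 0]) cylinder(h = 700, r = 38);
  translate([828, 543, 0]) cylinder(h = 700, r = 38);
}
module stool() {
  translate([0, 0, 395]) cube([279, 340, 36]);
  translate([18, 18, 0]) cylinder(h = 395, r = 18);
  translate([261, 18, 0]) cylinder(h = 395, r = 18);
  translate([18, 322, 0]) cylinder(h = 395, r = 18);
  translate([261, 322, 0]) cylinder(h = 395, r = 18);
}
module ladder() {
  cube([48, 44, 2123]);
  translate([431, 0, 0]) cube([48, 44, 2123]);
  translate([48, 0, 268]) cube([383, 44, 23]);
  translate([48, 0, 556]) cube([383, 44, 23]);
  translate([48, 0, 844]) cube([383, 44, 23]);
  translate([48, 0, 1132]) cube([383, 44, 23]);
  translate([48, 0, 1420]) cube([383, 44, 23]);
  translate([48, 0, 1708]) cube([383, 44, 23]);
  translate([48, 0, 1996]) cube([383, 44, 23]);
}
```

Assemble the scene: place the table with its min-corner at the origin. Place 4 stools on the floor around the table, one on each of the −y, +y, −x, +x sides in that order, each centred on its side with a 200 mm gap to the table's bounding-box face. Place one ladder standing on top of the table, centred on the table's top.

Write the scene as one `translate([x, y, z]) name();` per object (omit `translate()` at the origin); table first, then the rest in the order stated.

table();
translate([309, -540, 0]) stool();
translate([309, 812, 0]) stool();
translate([-479, 136, 0]) stool();
translate([1097, 136, 0]) stool();
translate([209, 284, 741]) ladder();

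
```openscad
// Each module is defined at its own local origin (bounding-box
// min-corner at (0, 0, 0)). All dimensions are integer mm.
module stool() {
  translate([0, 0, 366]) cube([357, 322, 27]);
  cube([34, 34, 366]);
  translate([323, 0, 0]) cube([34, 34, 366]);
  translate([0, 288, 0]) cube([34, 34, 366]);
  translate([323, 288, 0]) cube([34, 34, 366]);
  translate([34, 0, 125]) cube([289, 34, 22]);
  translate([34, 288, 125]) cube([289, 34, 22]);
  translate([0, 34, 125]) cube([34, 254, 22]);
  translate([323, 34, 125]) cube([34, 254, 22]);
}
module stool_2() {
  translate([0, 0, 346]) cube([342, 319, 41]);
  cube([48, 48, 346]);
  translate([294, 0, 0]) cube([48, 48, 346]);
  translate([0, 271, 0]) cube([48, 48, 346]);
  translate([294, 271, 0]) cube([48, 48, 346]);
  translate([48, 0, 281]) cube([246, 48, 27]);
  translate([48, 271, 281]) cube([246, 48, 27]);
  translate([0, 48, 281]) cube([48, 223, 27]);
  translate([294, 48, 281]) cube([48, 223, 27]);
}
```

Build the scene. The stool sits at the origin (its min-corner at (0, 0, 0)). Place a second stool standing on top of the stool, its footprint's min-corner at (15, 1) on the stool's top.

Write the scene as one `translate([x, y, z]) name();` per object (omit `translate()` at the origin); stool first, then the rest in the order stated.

stool();
translate([15, 1, 393]) stool_2();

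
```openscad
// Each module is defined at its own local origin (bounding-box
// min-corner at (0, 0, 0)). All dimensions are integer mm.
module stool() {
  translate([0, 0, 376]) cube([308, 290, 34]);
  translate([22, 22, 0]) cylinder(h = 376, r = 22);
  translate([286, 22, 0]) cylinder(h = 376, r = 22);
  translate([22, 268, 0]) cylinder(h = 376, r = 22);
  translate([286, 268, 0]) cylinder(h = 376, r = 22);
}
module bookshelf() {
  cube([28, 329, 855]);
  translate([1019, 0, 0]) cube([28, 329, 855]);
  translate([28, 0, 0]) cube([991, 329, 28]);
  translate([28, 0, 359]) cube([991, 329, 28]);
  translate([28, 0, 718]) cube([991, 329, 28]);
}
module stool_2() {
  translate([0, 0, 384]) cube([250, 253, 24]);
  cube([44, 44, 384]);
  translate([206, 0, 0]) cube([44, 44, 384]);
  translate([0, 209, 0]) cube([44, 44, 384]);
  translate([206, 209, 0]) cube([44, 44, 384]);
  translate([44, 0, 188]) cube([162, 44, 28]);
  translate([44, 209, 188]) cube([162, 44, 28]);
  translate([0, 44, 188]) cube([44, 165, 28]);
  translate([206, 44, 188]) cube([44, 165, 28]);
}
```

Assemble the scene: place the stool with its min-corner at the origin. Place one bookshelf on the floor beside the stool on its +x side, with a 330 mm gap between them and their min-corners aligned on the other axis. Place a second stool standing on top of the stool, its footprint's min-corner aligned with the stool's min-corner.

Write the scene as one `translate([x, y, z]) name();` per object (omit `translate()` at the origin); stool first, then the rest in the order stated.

stool();
translate([638, 0, 0]) bookshelf();
translate([0, 0, 410]) stool_2();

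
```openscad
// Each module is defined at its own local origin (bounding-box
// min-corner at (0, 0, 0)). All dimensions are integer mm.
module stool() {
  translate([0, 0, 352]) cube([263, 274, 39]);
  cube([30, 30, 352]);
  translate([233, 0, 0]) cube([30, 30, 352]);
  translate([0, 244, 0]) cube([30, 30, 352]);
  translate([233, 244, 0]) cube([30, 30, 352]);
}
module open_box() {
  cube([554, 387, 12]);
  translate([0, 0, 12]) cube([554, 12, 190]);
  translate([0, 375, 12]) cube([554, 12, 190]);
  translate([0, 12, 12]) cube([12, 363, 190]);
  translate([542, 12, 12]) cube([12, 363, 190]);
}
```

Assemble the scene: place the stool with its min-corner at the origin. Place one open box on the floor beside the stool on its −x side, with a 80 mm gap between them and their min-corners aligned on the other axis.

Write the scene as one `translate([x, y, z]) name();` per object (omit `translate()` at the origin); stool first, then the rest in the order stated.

stool();
translate([-634, 0, 0]) open_box();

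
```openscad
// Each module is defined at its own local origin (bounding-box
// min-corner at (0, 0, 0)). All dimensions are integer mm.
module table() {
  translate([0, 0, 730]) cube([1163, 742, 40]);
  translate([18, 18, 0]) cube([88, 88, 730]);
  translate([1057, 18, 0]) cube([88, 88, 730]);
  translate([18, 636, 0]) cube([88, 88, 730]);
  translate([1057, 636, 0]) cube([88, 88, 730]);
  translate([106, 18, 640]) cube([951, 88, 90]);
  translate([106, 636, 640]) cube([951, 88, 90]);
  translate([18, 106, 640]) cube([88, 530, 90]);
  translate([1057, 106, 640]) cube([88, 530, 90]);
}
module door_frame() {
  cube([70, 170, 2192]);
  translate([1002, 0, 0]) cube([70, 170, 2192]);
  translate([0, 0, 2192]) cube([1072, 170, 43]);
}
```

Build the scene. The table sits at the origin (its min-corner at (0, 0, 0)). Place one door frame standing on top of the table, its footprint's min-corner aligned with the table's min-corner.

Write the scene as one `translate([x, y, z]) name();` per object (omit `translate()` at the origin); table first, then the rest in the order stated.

table();
translate([0, 0, 770]) door_frame();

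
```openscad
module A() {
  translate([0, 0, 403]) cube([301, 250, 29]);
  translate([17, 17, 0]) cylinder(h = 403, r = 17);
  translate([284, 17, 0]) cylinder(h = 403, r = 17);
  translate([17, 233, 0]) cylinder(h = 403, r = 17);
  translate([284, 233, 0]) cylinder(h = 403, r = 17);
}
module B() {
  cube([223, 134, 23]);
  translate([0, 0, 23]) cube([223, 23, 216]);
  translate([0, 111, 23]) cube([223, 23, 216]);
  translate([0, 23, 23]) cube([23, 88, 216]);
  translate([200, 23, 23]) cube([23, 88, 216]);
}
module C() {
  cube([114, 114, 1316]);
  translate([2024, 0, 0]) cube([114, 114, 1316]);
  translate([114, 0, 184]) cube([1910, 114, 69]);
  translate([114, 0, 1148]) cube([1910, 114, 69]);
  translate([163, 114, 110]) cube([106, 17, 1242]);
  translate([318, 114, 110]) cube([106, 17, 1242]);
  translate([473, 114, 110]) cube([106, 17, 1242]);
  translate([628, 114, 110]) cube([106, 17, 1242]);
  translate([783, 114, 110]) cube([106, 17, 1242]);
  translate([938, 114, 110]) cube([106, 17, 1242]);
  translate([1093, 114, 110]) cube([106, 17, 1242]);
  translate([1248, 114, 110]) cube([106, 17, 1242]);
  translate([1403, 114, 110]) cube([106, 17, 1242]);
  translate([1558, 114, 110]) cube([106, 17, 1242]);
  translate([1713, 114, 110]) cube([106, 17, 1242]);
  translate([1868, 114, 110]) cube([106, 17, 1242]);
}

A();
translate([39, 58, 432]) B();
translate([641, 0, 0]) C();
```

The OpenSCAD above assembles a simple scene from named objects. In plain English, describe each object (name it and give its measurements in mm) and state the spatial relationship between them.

A is a simple wooden stool: a rectangular seat 301 mm (x) by 250 mm (y), 29 mm thick, top face at z = 432 mm, on four round legs, each 34 mm in diameter. The legs rest on z = 0, each leg's axis is inset half a diameter from the nearest pair of seat edges (so the leg's bounding box is flush with the corner).

B is an open-topped rectangular box: outside dimensions 223×134×239 mm, with a uniform wall and base thickness of 23 mm. The base is a full 223×134 slab on the floor; four walls sit on top of the base. The front and back walls (the −y and +y sides) span the full width; the two side walls fit between them.

C is a fence section. Two 114×114 mm posts, 1316 mm tall, stand on the floor with a clear span of 1910 mm between their inner faces. Two horizontal rails of 114×69 mm section span the gap between the posts with their undersides at z = 184 mm and z = 1148 mm, flush with the posts' −y face. 12 pickets, each 106 mm wide, 17 mm thick and 1242 mm tall, are fixed to the +y face of the rails with their bottoms at z = 110 mm, evenly spaced across the span with equal gaps (rounded down to the nearest mm) at the −x end and between each pair — any rounding remainder accumulates at the +x end.

The open box is on top of the stool, centred. The fence section is on the floor beside the stool on its +x side.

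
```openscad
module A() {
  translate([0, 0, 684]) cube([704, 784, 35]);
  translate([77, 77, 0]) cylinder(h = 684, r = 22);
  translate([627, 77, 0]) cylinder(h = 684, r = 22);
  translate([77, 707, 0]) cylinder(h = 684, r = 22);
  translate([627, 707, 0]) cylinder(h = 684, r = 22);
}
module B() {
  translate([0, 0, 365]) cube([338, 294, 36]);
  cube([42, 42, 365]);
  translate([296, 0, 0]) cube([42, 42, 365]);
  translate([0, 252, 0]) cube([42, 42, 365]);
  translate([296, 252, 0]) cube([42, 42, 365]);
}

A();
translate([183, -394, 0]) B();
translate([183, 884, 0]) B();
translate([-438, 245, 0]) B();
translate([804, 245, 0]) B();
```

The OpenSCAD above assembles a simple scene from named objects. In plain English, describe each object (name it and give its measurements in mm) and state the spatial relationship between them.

A is a table with a 704×784 mm rectangular top, 35 mm thick, top surface at z = 719 mm, supported by four round legs of 44 mm diameter, each leg's bounding box inset 55 mm from the nearest pair of top edges, running from the floor.

B is a four-legged stool. The seat is a 338×294×36 mm slab whose top surface is at z = 401 mm; four square legs, each 42×42 mm in cross-section, run from the floor (z = 0) to the underside of the seat, each flush with a corner of the seat.

Four stools sit around the table at the −y, +y, −x, +x sides.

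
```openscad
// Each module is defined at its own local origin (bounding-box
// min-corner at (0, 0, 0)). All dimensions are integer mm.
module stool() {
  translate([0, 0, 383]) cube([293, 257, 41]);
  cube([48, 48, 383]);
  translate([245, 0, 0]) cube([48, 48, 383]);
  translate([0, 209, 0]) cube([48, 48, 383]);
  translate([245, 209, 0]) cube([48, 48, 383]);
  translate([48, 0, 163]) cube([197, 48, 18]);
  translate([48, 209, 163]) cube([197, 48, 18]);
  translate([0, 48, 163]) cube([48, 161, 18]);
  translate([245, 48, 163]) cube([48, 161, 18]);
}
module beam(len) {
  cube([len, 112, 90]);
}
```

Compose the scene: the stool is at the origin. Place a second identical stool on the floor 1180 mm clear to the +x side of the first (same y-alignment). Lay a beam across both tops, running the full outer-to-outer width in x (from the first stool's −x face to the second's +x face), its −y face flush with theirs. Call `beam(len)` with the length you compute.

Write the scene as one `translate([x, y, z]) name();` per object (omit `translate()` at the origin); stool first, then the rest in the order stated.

stool();
translate([1473, 0, 0]) stool();
translate([0, 0, 424]) beam(1766);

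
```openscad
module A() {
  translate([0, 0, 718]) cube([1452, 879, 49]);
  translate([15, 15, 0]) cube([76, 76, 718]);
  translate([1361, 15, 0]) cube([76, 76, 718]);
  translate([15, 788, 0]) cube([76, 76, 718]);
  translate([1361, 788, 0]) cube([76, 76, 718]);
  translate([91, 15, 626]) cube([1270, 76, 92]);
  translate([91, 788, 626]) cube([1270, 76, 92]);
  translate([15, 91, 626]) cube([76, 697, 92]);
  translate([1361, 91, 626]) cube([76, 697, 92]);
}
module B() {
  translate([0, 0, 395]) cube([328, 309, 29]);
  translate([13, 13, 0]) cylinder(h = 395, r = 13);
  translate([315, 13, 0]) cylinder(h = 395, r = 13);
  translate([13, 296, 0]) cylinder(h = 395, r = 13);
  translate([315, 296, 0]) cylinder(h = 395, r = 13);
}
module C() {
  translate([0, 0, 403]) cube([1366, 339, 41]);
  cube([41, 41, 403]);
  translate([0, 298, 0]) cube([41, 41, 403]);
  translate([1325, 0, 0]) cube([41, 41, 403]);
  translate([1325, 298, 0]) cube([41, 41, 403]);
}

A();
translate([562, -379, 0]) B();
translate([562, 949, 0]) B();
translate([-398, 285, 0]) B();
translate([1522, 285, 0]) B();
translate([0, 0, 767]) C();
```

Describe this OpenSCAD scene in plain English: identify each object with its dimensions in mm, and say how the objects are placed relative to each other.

A is a table: top 1452 mm (x) × 879 mm (y), 49 mm thick, upper face at z = 767 mm, on four 76×76 mm square legs, each inset 15 mm from the nearest pair of top edges, running from z = 0 to the bottom of the top. Four apron rails, 76 mm thick and 92 mm tall, run between adjacent legs with their top edges flush with the underside of the top and their outer faces flush with the legs' outer faces.

B is a four-legged stool. The seat is a 328×309×29 mm slab whose top surface is at z = 424 mm; four round legs, each 26 mm in diameter, run from the floor (z = 0) to the underside of the seat, each leg's axis is inset half a diameter from the nearest pair of seat edges (so the leg's bounding box is flush with the corner).

C is a bench: a 1366×339 mm seat slab, 41 mm thick, top at z = 444 mm, on four 41×41 mm square legs flush with the seat corners and standing on z = 0.

Four stools sit around the table at the −y, +y, −x, +x sides. The bench is on top of the table.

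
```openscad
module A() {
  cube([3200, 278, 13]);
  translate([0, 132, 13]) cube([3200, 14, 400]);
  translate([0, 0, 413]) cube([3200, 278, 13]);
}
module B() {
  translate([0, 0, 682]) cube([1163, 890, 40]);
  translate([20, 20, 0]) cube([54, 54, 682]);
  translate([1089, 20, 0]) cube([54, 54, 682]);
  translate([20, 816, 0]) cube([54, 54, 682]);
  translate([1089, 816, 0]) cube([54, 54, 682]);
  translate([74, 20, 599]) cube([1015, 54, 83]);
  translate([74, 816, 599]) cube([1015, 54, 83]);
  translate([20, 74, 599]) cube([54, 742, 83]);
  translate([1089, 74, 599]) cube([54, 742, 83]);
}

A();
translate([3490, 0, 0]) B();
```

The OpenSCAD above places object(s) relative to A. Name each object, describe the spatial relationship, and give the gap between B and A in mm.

The table's nearest face is 290 mm from the I-beam's +x face.

A is an I-beam. B is a table. The table is on the floor beside the I-beam on its +x side. The gap between the table and the I-beam is 290 mm.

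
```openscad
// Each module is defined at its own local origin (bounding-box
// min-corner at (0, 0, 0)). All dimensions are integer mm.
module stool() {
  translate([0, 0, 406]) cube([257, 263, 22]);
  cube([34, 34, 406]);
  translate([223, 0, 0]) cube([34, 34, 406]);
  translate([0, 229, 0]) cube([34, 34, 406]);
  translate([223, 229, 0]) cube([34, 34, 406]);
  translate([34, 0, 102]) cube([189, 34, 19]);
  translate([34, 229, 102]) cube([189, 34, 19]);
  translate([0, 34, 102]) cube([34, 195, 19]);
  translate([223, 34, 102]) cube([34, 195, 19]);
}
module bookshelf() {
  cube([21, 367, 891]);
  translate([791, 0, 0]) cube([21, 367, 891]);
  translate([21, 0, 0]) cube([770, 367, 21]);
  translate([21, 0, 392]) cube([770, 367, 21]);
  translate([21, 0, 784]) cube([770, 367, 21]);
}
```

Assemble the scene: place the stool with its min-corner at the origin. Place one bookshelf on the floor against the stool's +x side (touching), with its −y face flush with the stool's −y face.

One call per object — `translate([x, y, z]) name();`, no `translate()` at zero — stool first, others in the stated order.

stool();
translate([257, 0, 0]) bookshelf();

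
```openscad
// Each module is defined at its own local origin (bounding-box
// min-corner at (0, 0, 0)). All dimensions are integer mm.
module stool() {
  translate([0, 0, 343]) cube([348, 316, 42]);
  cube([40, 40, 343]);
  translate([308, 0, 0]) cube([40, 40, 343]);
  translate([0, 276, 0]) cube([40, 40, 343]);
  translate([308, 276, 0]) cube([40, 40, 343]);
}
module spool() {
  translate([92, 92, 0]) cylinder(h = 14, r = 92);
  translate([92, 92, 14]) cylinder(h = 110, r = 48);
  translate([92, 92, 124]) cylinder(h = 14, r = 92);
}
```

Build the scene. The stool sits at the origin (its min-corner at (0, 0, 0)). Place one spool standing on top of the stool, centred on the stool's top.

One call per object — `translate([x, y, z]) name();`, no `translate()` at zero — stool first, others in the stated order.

stool();
translate([82, 66, 385]) spool();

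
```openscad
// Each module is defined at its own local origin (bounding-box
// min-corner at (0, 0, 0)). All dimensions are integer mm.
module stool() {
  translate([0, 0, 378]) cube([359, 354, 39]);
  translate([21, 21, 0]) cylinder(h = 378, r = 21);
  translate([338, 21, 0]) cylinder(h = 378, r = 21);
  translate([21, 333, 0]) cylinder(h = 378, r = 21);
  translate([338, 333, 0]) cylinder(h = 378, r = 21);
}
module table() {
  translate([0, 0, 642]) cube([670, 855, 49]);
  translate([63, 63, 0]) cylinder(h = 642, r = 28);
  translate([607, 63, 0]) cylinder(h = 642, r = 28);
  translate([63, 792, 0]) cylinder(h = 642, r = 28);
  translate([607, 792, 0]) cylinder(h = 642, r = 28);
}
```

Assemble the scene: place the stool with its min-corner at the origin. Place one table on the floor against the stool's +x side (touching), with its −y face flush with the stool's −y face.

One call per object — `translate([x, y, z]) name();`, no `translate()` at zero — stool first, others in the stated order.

stool();
translate([359, 0, 0]) table();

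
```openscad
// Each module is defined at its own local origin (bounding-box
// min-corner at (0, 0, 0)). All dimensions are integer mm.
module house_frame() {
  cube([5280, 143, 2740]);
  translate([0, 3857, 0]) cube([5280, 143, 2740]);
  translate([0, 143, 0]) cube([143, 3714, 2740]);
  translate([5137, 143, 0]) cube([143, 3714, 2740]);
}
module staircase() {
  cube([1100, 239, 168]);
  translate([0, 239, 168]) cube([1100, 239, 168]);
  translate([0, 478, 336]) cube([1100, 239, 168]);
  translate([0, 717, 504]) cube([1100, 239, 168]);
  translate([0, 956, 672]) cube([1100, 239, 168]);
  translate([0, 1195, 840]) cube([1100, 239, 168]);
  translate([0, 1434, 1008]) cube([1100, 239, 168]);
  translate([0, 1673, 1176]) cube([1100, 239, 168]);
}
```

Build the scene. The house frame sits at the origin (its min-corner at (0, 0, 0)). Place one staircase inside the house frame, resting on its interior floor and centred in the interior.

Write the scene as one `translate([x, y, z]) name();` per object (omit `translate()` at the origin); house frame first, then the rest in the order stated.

house_frame();
translate([2090, 1044, 0]) staircase();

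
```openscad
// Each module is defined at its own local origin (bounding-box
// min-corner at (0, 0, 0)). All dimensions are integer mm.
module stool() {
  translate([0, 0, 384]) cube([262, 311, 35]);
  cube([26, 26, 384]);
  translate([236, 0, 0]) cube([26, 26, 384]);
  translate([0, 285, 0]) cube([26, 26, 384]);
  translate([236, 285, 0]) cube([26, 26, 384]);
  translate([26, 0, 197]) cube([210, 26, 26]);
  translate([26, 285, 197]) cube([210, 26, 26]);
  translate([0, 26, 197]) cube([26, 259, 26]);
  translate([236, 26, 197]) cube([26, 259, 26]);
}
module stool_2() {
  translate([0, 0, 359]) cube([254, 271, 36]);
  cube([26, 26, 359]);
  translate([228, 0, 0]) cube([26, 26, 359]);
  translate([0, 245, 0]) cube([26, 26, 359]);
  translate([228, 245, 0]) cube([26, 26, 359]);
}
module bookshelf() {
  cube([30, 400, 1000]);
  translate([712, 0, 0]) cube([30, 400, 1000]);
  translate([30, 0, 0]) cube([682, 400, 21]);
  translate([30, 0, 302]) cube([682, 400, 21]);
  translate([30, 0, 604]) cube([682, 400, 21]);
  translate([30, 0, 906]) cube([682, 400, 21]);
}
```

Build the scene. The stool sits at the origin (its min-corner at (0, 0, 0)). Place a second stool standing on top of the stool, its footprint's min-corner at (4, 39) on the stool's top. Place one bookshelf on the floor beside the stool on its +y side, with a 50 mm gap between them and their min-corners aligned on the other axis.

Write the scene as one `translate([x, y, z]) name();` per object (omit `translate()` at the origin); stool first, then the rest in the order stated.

stool();
translate([4, 39, 419]) stool_2();
translate([0, 361, 0]) bookshelf();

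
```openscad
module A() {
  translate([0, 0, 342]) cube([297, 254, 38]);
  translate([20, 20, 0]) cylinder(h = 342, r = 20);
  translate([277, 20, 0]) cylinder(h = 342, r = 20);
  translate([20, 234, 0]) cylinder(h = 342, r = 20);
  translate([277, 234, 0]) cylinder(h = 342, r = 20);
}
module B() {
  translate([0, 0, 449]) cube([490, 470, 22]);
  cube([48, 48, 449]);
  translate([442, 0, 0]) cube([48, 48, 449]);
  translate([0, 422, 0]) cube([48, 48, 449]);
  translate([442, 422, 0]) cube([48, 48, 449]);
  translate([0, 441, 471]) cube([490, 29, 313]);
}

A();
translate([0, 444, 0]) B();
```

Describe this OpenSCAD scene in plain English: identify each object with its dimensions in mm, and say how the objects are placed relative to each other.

A is a simple wooden stool: a rectangular seat 297 mm (x) by 254 mm (y), 38 mm thick, top face at z = 380 mm, on four round legs, each 40 mm in diameter. The legs rest on z = 0, each leg's axis is inset half a diameter from the nearest pair of seat edges (so the leg's bounding box is flush with the corner).

B is a chair: 490×470 mm seat, 22 mm thick, top at z = 471 mm, on four 48 mm square corner legs flush with the seat edges. A 29 mm thick backrest slab spans the full seat width, extending 313 mm above the seat top, its back face flush with the seat's +y edge.

The chair is on the floor beside the stool on its +y side.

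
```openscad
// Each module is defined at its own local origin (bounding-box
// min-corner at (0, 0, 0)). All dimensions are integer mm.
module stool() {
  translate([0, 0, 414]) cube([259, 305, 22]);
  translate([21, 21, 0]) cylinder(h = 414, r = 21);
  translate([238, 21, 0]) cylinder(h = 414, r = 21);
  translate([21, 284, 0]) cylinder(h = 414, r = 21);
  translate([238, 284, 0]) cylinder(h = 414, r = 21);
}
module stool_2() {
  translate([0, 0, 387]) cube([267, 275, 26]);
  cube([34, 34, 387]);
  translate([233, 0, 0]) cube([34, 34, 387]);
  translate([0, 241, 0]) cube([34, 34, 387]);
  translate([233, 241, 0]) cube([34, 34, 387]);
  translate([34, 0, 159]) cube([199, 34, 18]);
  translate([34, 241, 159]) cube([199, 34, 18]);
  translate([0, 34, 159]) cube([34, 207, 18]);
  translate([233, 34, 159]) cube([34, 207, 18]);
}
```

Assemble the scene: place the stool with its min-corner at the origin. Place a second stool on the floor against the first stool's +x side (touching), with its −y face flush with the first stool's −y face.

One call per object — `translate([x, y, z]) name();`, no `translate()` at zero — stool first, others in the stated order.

stool();
translate([259, 0, 0]) stool_2();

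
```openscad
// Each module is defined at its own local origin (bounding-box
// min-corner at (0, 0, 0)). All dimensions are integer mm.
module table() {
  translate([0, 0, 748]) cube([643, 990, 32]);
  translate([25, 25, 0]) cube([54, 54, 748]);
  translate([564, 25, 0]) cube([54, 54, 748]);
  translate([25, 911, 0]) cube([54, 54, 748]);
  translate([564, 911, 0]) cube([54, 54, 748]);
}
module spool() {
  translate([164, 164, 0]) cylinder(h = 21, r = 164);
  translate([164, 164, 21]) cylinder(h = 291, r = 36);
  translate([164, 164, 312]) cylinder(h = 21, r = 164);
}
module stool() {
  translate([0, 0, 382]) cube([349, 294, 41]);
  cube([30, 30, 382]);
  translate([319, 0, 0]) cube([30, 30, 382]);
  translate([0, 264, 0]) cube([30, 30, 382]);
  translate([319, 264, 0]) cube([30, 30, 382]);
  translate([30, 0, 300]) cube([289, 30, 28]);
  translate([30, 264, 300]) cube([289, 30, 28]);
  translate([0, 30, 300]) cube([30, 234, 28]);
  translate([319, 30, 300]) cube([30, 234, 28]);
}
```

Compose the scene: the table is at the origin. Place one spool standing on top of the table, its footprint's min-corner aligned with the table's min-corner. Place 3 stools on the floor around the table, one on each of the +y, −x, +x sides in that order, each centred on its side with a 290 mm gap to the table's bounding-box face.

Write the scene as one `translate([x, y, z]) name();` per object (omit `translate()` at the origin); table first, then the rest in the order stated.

table();
translate([0, 0, 780]) spool();
translate([147, 1280, 0]) stool();
translate([-639, 348, 0]) stool();
translate([933, 348, 0]) stool();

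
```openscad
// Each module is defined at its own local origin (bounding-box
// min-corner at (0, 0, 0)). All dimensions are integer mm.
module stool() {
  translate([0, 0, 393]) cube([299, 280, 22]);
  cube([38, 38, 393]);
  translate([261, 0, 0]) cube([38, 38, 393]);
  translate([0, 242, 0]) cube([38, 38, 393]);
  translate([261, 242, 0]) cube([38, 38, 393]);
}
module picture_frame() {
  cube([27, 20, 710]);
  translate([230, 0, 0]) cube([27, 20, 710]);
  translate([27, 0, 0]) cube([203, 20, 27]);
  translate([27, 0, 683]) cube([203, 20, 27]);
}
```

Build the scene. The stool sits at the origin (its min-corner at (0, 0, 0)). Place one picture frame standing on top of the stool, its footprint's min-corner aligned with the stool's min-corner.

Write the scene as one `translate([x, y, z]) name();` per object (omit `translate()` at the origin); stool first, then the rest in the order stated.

stool();
translate([0, 0, 415]) picture_frame();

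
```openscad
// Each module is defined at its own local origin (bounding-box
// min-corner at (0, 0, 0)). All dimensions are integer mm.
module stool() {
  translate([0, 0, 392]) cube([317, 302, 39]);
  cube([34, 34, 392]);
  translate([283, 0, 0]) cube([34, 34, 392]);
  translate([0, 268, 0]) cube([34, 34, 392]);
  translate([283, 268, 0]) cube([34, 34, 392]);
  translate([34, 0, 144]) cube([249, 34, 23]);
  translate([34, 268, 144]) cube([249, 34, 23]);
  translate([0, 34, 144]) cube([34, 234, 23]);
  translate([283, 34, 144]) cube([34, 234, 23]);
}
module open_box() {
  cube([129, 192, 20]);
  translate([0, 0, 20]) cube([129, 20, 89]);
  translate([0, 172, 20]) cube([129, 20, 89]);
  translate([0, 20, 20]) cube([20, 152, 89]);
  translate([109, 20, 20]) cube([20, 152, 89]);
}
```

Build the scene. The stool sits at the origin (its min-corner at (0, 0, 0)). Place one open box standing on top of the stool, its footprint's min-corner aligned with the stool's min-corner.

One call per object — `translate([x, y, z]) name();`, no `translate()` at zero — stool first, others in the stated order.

stool();
translate([0, 0, 431]) open_box();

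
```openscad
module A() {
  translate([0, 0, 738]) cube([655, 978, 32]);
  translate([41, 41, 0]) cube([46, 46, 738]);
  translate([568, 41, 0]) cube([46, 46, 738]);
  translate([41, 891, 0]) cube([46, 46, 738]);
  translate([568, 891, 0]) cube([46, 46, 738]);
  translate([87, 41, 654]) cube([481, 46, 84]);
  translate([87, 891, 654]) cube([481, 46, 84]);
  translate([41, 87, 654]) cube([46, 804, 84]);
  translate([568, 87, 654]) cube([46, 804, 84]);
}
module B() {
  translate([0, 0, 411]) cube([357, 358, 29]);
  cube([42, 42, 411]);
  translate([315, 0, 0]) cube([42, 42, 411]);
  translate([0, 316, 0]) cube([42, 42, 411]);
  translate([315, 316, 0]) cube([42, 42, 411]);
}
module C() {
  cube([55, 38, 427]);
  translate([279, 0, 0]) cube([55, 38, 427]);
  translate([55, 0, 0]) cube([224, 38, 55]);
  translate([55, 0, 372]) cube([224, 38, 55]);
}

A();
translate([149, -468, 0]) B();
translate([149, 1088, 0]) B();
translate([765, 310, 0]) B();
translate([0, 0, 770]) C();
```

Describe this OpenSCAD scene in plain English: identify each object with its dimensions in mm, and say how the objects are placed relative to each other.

A is a table: top 655 mm (x) × 978 mm (y), 32 mm thick, upper face at z = 770 mm, on four 46×46 mm square legs, each inset 41 mm from the nearest pair of top edges, running from z = 0 to the bottom of the top. Four apron rails, 46 mm thick and 84 mm tall, run between adjacent legs with their top edges flush with the underside of the top and their outer faces flush with the legs' outer faces.

B is a four-legged stool. The seat is 357×358 mm, 29 mm thick, top at z = 440 mm. It stands on four square legs, each 42×42 mm in cross-section, from z = 0 to the seat underside, each flush with a corner of the seat.

C is a rectangular picture frame lying in the x–z plane (depth along y). The opening is 224 mm wide (x) by 317 mm tall (z), surrounded by a border 55 mm wide on all four sides. The frame is 38 mm deep and is made of two full-height vertical stiles with two horizontal rails fitted between them.

Three stools sit around the table at the −y, +y, +x sides. The picture frame is on top of the table.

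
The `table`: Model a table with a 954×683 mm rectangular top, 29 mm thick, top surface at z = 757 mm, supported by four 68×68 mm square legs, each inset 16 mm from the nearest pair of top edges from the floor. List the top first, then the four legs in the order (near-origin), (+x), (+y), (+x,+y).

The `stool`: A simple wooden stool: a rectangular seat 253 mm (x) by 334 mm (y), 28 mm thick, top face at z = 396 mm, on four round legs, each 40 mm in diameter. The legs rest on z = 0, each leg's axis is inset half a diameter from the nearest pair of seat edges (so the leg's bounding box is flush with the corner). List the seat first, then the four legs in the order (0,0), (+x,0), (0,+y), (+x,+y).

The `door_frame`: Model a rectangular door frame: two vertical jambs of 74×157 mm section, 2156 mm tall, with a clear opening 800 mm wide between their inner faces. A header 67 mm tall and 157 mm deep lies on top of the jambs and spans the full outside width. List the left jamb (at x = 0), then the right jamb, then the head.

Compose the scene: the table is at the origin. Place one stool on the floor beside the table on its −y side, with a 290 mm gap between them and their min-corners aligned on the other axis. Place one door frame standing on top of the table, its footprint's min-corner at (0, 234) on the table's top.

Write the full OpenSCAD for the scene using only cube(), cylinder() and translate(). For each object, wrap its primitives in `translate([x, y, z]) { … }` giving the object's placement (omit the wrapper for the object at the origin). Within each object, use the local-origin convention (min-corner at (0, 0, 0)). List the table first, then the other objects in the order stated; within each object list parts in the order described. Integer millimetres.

translate([0, 0, 728]) cube([954, 683, 29]);
translate([16, 16, 0]) cube([68, 68, 728]);
translate([870, 16, 0]) cube([68, 68, 728]);
translate([16, 599, 0]) cube([68, 68, 728]);
translate([870, 599, 0]) cube([68, 68, 728]);
translate([0, -624, 0]) {
  translate([0, 0, 368]) cube([253, 334, 28]);
  translate([20, 20, 0]) cylinder(h = 368, r = 20);
  translate([233, 20, 0]) cylinder(h = 368, r = 20);
  translate([20, 314, 0]) cylinder(h = 368, r = 20);
  translate([233, 314, 0]) cylinder(h = 368, r = 20);
}
translate([0, 234, 757]) {
  cube([74, 157, 2156]);
  translate([874, 0, 0]) cube([74, 157, 2156]);
  translate([0, 0, 2156]) cube([948, 157, 67]);
}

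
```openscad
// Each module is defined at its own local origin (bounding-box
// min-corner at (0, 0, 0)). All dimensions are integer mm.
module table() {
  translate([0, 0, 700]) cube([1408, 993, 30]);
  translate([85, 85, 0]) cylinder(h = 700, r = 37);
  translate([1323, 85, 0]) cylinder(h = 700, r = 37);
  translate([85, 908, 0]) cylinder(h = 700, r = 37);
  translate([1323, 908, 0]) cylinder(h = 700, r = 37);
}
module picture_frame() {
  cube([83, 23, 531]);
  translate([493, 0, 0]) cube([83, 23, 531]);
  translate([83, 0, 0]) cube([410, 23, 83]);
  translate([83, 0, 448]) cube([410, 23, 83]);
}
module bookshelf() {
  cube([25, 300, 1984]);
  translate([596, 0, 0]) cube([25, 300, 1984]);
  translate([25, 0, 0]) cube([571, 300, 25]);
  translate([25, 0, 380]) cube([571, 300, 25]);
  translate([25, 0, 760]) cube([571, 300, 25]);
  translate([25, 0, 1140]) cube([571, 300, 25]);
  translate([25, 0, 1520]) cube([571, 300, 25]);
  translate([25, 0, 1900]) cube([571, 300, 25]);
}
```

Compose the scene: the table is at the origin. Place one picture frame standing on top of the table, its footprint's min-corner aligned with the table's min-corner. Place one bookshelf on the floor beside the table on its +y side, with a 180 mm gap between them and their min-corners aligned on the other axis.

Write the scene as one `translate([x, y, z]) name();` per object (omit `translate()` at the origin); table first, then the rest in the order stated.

table();
translate([0, 0, 730]) picture_frame();
translate([0, 1173, 0]) bookshelf();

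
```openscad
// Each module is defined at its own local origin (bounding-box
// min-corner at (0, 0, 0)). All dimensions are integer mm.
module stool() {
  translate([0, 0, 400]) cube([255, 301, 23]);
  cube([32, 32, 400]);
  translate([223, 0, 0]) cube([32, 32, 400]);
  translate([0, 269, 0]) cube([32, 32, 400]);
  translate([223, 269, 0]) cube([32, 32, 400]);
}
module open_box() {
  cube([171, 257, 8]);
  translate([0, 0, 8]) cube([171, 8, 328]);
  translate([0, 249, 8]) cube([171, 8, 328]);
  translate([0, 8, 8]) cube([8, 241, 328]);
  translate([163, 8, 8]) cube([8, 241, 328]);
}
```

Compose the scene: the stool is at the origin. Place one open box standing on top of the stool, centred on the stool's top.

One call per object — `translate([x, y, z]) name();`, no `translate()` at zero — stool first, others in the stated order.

stool();
translate([42, 22, 423]) open_box();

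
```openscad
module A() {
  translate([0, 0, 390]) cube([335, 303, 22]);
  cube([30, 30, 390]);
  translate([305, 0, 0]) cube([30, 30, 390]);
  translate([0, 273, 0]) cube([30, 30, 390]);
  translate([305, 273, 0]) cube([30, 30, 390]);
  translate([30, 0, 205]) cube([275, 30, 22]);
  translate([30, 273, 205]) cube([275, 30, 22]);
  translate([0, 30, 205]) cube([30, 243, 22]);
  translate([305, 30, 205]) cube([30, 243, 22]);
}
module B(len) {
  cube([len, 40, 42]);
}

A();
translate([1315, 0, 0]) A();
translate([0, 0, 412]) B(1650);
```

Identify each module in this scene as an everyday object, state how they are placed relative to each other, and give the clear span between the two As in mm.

A is a stool. B is a beam. A beam spans the tops of two stools. The clear span between the two stools is 980 mm.

Second stool starts at x = 1315; first ends at x = 335; clear span = 1315 − 335 = 980 mm.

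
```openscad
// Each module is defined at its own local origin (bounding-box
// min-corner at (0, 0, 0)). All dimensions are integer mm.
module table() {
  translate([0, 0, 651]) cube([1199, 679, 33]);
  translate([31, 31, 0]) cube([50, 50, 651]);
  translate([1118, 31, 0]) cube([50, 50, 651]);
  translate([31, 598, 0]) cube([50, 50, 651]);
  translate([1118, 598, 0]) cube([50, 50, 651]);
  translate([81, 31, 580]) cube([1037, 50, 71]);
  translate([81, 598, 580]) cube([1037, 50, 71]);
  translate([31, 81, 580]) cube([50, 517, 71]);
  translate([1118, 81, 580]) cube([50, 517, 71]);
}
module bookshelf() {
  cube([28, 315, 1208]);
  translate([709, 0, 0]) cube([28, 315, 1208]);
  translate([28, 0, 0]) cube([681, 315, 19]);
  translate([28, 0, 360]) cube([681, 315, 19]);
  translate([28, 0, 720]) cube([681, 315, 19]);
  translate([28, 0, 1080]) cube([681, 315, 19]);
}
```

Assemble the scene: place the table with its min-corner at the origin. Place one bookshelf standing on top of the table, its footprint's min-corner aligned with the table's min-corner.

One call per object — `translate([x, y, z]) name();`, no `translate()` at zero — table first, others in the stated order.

table();
translate([0, 0, 684]) bookshelf();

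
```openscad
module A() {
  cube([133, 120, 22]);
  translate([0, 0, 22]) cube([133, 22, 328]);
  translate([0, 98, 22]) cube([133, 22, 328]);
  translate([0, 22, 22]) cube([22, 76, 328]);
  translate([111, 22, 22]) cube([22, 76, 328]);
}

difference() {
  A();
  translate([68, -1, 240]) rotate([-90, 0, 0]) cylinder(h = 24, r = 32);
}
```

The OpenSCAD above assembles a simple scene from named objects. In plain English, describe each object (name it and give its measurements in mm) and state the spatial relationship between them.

A is an open-topped rectangular box: outside dimensions 133×120×350 mm, with a uniform wall and base thickness of 22 mm. The base is a full 133×120 slab on the floor; four walls sit on top of the base. The front and back walls (the −y and +y sides) span the full width; the two side walls fit between them.

The open box has a circular hole of radius 32 mm through its front wall, centred at (x = 68, z = 240).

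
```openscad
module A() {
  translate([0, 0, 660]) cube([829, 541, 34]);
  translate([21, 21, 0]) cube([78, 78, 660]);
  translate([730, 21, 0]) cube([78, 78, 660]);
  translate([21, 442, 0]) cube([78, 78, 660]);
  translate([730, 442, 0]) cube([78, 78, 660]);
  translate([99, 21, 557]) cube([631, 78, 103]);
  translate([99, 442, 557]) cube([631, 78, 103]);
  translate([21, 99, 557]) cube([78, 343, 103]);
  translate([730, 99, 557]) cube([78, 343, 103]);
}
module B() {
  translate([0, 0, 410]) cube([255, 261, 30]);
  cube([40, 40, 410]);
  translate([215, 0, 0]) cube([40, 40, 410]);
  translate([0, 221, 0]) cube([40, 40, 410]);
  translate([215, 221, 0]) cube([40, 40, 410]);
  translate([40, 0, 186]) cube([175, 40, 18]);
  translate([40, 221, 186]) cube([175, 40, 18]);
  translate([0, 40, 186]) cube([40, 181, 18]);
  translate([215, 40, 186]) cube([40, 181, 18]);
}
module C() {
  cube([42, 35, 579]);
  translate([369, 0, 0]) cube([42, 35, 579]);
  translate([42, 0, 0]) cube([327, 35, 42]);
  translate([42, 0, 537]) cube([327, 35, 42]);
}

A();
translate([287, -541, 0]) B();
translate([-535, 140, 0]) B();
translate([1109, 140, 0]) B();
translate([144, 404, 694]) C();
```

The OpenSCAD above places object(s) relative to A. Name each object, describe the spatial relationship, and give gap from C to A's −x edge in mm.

The picture frame's min-x is at 144; the table's min-x is 0; gap = 144 mm.

A is a table. B is a stool. C is a picture frame. Three stools sit around the table at the −y, −x, +x sides. The picture frame is on top of the table. The gap from the picture frame to the table's −x edge is 144 mm.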